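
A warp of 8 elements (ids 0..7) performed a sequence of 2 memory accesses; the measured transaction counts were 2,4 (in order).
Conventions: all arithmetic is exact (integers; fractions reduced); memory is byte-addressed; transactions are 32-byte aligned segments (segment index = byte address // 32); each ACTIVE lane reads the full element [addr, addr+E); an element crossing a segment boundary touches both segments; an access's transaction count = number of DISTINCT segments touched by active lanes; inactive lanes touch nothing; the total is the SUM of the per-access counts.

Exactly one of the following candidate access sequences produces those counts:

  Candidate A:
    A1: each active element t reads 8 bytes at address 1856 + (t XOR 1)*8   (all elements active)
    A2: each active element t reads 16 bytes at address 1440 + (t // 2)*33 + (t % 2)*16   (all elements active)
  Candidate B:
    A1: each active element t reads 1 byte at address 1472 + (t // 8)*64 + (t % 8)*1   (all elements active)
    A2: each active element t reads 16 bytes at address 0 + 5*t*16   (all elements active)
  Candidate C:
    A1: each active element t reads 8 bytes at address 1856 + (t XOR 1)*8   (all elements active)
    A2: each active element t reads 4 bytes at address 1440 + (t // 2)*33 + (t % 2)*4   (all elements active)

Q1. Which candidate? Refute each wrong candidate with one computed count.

A: A2 gives 5 transactions, not 4
B: A1 gives 1 transaction, not 2
C: all counts match (2,4)

Answer: C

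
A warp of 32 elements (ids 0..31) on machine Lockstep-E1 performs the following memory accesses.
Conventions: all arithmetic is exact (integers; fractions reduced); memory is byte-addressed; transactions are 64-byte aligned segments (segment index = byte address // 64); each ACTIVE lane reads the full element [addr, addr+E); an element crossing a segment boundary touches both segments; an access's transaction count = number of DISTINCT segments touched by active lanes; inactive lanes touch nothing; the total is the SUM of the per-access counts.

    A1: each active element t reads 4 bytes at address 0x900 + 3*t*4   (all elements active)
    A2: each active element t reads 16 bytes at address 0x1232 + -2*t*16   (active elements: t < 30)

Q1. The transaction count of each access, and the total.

A1: 6 transactions
A2: 16 transactions

Answer: 6,16; total 22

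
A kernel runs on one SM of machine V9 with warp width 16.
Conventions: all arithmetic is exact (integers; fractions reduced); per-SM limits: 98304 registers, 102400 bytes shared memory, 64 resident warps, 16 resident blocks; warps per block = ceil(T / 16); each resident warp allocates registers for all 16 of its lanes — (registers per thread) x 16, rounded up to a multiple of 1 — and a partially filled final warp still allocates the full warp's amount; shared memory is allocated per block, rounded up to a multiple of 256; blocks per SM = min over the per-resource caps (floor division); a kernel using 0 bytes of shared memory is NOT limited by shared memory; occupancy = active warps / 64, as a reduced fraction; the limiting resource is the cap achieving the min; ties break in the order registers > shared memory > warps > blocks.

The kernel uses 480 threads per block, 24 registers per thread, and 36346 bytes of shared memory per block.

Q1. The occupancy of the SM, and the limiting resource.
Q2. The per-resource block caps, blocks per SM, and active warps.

Answer: occupancy 15/16, limited by shared memory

registers: 8 blocks
shared memory: 2 blocks
warps: 2 blocks
blocks: 16 blocks

Answer: 2 blocks, 60 active warps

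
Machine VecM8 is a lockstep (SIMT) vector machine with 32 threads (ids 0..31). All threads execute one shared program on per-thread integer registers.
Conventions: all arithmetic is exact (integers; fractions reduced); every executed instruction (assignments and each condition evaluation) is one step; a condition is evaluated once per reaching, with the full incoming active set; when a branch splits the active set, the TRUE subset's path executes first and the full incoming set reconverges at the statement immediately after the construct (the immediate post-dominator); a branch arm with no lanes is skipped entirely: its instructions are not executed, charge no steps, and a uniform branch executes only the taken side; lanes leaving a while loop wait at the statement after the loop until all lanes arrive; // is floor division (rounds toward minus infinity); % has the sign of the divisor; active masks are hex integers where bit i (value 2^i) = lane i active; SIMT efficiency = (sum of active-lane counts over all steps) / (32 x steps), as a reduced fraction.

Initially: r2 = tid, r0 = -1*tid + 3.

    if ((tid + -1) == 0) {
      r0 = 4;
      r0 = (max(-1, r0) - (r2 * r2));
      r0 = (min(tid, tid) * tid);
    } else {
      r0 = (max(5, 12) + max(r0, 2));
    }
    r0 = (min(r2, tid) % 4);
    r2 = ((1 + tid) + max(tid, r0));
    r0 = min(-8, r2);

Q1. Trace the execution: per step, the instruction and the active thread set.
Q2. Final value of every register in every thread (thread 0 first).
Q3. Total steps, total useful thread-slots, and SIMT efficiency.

step 0: eval ((tid + -1) == 0)       0xffffffff
step 1: r0 <- 4                      0x00000002
step 2: r0 <- (max(-1, r0) - (r2 * r2)) 0x00000002
step 3: r0 <- (min(tid, tid) * tid)  0x00000002
step 4: r0 <- (max(5, 12) + max(r0, 2)) 0xfffffffd
step 5: r0 <- (min(r2, tid) % 4)     0xffffffff
step 6: r2 <- ((1 + tid) + max(tid, r0)) 0xffffffff
step 7: r0 <- min(-8, r2)            0xffffffff

Answer: 8 steps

r2: 1,3,5,7,9,11,13,15,17,19,21,23,25,27,29,31,33,35,37,39,41,43,45,47,49,51,53,55,57,59,61,63
r0: -8,-8,-8,-8,-8,-8,-8,-8,-8,-8,-8,-8,-8,-8,-8,-8,-8,-8,-8,-8,-8,-8,-8,-8,-8,-8,-8,-8,-8,-8,-8,-8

steps = 8; useful = 162; efficiency = 162/256 = 81/128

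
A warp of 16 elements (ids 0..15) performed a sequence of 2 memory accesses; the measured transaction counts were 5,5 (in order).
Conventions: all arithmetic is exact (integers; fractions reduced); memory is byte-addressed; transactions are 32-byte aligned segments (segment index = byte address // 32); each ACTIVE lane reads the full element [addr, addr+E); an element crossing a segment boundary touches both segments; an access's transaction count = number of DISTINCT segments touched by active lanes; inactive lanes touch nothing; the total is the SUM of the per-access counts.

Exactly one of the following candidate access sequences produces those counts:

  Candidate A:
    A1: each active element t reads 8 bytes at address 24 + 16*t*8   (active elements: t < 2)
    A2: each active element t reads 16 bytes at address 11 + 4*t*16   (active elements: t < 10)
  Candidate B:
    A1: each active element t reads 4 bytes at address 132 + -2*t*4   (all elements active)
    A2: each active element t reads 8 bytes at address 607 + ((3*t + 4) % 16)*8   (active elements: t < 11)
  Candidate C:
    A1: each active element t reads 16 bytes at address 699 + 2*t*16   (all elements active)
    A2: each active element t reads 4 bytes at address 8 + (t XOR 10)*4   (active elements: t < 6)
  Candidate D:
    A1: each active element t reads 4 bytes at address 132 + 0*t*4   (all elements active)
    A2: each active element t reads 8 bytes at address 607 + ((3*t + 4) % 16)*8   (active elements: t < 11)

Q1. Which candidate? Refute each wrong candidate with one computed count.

A: A1 gives 2 transactions, not 5
C: A1 gives 17 transactions, not 5
D: A1 gives 1 transaction, not 5
B: all counts match (5,5)

Answer: B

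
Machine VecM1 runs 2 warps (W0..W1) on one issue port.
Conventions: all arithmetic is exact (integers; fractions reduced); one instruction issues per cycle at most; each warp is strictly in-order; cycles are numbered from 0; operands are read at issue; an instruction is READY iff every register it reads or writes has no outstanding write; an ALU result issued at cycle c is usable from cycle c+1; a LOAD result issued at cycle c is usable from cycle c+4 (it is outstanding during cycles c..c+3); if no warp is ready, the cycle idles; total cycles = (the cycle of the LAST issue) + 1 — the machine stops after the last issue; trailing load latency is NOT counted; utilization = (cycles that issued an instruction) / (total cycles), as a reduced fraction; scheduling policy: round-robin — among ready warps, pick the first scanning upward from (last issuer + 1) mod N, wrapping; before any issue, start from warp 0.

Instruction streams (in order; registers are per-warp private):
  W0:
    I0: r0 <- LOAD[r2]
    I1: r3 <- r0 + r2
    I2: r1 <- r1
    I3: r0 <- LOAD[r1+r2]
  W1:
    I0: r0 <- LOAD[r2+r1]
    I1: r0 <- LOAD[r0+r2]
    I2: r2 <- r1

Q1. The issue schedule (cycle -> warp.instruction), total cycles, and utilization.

cycle 0: W0.I0
cycle 1: W1.I0
cycle 2: idle
cycle 3: idle
cycle 4: W0.I1
cycle 5: W1.I1
cycle 6: W0.I2
cycle 7: W1.I2
cycle 8: W0.I3

Answer: 9 cycles, utilization 7/9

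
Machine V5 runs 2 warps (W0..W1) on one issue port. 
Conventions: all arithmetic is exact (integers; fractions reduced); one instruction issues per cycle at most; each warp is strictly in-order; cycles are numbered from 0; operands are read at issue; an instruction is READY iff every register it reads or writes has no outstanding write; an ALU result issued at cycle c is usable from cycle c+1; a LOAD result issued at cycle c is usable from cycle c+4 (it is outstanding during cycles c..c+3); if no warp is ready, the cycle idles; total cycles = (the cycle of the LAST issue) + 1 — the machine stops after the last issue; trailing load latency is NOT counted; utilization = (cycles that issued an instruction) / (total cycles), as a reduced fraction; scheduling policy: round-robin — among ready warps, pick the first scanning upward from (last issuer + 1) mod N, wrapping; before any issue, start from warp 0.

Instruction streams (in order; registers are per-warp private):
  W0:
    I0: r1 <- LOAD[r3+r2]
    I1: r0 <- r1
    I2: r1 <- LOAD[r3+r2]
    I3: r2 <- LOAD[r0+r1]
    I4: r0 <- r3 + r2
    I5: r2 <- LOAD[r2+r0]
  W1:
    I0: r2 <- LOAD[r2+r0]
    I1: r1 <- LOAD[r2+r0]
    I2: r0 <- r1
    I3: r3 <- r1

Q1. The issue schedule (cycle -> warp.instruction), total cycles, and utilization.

cycle 0: W0.I0
cycle 1: W1.I0
cycle 2: idle
cycle 3: idle
cycle 4: W0.I1
cycle 5: W1.I1
cycle 6: W0.I2
cycle 7: idle
cycle 8: idle
cycle 9: W1.I2
cycle 10: W0.I3
cycle 11: W1.I3
cycle 12: idle
cycle 13: idle
cycle 14: W0.I4
cycle 15: W0.I5

Answer: 16 cycles, utilization 5/8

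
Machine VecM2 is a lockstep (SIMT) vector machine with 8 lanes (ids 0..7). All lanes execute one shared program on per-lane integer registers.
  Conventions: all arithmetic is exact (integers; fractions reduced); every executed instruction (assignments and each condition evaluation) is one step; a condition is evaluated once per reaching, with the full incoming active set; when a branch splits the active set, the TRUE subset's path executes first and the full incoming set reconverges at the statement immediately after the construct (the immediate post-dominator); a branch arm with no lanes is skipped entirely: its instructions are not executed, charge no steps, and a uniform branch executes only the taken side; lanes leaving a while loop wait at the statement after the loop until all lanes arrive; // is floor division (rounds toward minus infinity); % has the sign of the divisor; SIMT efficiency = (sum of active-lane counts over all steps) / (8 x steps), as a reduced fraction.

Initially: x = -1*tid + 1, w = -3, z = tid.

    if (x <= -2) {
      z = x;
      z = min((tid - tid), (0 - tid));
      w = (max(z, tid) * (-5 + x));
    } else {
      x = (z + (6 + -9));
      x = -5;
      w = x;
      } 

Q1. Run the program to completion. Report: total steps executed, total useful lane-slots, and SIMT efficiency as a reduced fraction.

Answer: 7 steps, 32 useful, 4/7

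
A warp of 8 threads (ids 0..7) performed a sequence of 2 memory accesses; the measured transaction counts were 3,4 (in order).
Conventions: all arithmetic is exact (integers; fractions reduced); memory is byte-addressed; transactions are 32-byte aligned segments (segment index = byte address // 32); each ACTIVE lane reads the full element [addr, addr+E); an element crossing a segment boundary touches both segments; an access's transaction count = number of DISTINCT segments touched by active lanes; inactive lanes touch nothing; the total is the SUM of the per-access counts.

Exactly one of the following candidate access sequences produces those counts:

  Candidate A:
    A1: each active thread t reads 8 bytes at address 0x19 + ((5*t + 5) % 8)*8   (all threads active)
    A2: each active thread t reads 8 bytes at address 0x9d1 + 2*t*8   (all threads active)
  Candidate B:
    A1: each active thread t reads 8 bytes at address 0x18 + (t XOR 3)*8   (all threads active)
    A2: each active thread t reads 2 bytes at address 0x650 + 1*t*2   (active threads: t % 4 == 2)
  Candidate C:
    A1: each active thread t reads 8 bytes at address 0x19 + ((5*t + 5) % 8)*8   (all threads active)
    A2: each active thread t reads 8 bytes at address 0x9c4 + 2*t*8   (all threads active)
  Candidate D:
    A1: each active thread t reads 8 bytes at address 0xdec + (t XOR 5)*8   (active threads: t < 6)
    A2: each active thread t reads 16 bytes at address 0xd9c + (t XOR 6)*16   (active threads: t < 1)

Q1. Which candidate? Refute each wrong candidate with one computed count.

A: A2 gives 5 transactions, not 4
B: A2 gives 1 transaction, not 4
D: A2 gives 2 transactions, not 4
C: all counts match (3,4)

Answer: C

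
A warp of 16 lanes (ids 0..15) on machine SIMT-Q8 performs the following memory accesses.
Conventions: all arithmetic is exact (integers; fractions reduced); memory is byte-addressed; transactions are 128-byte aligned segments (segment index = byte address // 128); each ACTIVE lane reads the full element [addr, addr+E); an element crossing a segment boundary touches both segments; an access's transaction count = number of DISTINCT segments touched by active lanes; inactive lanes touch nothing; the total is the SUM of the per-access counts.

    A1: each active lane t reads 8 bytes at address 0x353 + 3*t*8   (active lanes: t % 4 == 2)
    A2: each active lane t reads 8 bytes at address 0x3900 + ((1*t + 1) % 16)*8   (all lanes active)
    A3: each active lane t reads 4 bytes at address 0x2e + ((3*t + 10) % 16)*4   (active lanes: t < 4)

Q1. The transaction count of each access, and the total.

A1: 3 transactions
A2: 1 transaction
A3: 1 transaction

Answer: 3,1,1; total 5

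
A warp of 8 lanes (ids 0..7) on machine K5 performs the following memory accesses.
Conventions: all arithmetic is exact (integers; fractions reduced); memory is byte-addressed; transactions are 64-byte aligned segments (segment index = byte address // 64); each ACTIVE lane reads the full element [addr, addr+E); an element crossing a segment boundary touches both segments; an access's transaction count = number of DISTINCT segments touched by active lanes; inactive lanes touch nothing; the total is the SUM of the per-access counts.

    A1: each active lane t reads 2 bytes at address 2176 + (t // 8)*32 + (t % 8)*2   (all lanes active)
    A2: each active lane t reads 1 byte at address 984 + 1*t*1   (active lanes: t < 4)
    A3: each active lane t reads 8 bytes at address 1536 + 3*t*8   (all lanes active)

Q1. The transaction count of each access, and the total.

A1: 1 transaction
A2: 1 transaction
A3: 3 transactions

Answer: 1,1,3; total 5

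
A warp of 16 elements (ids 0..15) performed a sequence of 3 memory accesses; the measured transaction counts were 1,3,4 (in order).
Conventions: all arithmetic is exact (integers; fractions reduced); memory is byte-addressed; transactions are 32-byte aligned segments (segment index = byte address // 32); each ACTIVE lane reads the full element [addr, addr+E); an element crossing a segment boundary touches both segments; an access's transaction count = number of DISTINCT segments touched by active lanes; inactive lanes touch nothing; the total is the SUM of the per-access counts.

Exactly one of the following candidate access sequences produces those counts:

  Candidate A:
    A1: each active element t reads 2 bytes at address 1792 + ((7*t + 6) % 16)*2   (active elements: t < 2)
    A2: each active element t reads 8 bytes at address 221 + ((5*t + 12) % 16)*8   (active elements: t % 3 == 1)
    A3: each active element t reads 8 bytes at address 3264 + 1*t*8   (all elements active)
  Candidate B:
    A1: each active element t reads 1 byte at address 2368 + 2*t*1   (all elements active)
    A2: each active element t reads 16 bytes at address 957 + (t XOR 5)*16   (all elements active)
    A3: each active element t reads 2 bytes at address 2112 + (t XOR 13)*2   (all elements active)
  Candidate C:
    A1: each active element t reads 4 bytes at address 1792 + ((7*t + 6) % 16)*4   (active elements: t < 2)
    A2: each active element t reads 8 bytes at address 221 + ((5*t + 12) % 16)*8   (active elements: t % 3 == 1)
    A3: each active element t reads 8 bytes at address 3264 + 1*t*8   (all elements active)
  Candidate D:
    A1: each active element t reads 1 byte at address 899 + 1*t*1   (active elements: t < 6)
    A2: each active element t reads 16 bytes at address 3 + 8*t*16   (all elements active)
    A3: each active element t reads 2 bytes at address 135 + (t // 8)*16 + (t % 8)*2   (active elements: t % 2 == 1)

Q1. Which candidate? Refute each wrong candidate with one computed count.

B: A2 gives 9 transactions, not 3
C: A1 gives 2 transactions, not 1
D: A2 gives 16 transactions, not 3
A: all counts match (1,3,4)

Answer: A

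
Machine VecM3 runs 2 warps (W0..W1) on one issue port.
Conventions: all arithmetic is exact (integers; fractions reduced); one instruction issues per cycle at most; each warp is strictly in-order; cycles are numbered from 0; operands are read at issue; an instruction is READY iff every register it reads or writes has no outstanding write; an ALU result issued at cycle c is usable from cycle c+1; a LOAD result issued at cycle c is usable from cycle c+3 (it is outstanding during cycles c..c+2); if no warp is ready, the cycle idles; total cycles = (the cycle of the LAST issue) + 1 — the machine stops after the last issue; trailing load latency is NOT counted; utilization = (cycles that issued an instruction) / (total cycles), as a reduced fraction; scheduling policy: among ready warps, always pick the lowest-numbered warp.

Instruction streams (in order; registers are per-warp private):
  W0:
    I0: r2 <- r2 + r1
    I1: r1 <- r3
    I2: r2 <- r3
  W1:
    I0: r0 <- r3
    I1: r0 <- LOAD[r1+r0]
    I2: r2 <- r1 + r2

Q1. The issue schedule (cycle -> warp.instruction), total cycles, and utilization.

cycle 0: W0.I0
cycle 1: W0.I1
cycle 2: W0.I2
cycle 3: W1.I0
cycle 4: W1.I1
cycle 5: W1.I2

Answer: 6 cycles, utilization 1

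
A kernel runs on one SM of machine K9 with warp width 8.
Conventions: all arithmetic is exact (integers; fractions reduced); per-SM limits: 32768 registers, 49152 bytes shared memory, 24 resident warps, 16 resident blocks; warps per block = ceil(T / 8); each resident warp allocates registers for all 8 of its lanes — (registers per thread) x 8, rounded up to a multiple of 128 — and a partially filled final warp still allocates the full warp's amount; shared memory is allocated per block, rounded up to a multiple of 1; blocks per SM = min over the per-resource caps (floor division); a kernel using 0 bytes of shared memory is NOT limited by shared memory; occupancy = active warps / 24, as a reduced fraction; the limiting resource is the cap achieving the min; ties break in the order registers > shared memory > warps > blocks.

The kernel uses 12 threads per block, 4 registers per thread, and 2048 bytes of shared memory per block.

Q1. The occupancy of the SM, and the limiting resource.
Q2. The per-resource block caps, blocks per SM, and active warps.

Answer: occupancy 1, limited by warps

registers: 128 blocks
shared memory: 24 blocks
warps: 12 blocks
blocks: 16 blocks

Answer: 12 blocks, 24 active warps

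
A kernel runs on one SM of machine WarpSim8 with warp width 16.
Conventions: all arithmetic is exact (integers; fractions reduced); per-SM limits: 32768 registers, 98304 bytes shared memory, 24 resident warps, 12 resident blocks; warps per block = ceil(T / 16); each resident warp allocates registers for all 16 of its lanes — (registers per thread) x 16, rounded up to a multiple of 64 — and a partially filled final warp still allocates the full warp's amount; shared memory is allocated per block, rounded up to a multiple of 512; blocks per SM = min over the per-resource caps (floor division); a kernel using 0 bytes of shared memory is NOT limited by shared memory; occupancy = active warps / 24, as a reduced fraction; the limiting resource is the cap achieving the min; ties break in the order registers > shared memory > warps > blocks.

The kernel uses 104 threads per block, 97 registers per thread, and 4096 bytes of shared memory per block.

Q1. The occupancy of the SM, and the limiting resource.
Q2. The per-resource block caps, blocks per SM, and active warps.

Answer: occupancy 7/12, limited by registers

registers: 2 blocks
shared memory: 24 blocks
warps: 3 blocks
blocks: 12 blocks

Answer: 2 blocks, 14 active warps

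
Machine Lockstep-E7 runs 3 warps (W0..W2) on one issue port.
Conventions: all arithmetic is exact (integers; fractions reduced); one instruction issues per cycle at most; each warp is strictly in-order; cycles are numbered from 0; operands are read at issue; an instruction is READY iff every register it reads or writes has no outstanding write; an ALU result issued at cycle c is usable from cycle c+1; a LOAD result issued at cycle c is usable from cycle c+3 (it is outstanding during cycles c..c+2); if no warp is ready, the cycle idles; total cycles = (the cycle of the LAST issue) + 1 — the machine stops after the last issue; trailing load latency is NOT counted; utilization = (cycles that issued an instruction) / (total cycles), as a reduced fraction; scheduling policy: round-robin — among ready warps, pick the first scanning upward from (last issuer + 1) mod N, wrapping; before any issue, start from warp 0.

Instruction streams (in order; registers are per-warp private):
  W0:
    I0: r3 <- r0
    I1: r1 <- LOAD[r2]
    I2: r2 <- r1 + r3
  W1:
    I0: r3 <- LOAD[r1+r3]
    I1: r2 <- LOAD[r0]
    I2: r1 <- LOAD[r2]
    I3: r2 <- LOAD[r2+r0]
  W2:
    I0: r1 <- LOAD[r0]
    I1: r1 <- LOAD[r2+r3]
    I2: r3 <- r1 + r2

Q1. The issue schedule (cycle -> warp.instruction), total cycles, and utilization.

cycle 0: W0.I0
cycle 1: W1.I0
cycle 2: W2.I0
cycle 3: W0.I1
cycle 4: W1.I1
cycle 5: W2.I1
cycle 6: W0.I2
cycle 7: W1.I2
cycle 8: W2.I2
cycle 9: W1.I3

Answer: 10 cycles, utilization 1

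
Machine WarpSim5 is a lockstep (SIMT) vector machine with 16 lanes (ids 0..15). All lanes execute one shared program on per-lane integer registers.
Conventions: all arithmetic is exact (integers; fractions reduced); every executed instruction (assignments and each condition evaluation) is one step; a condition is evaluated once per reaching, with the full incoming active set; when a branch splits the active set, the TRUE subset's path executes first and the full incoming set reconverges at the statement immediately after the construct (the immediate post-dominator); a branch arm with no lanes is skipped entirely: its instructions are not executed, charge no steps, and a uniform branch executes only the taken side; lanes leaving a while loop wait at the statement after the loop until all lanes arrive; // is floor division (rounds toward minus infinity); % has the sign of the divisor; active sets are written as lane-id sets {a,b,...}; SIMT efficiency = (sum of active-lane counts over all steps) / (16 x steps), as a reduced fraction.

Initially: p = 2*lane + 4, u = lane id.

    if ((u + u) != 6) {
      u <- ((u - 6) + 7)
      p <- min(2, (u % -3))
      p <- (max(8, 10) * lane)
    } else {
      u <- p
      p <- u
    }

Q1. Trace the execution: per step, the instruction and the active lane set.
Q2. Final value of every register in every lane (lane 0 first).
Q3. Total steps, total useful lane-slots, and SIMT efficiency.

step 0: eval ((u + u) != 6)          {0,1,2,3,4,5,6,7,8,9,10,11,12,13,14,15}
step 1: u <- ((u - 6) + 7)           {0,1,2,4,5,6,7,8,9,10,11,12,13,14,15}
step 2: p <- min(2, (u % -3))        {0,1,2,4,5,6,7,8,9,10,11,12,13,14,15}
step 3: p <- (max(8, 10) * lane)     {0,1,2,4,5,6,7,8,9,10,11,12,13,14,15}
step 4: u <- p                       {3}
step 5: p <- u                       {3}

Answer: 6 steps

p: 0,10,20,10,40,50,60,70,80,90,100,110,120,130,140,150
u: 1,2,3,10,5,6,7,8,9,10,11,12,13,14,15,16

steps = 6; useful = 63; efficiency = 63/96 = 21/32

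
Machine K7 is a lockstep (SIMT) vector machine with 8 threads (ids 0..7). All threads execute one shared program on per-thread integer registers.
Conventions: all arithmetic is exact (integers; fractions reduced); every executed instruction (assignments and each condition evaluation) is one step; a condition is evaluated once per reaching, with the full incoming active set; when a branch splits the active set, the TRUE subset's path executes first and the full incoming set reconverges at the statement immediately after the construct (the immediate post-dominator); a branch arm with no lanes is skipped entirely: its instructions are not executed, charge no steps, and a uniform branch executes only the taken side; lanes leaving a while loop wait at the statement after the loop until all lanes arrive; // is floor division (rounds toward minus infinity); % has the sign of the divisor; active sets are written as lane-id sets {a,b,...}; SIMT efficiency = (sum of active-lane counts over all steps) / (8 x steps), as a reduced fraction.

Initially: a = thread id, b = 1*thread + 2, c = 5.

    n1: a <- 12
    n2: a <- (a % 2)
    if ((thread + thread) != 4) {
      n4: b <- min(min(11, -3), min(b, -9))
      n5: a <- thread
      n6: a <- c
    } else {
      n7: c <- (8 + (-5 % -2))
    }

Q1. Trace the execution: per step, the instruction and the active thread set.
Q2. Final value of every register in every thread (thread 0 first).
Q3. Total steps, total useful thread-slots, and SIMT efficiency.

step 0: a <- 12                      {0,1,2,3,4,5,6,7}
step 1: a <- (a % 2)                 {0,1,2,3,4,5,6,7}
step 2: eval ((thread + thread) != 4) {0,1,2,3,4,5,6,7}
step 3: b <- min(min(11, -3), min(b, -9)) {0,1,3,4,5,6,7}
step 4: a <- thread                  {0,1,3,4,5,6,7}
step 5: a <- c                       {0,1,3,4,5,6,7}
step 6: c <- (8 + (-5 % -2))         {2}

Answer: 7 steps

a: 5,5,0,5,5,5,5,5
b: -9,-9,4,-9,-9,-9,-9,-9
c: 5,5,7,5,5,5,5,5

steps = 7; useful = 46; efficiency = 46/56 = 23/28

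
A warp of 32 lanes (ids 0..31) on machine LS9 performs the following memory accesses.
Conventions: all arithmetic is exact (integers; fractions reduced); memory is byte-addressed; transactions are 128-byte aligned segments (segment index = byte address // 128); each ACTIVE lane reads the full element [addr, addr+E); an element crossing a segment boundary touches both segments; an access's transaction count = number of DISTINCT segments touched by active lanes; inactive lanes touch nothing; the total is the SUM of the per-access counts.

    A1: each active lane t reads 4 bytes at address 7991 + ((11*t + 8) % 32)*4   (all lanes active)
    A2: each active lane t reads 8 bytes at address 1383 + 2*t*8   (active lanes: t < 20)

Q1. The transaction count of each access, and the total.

A1: 2 transactions
A2: 4 transactions

Answer: 2,4; total 6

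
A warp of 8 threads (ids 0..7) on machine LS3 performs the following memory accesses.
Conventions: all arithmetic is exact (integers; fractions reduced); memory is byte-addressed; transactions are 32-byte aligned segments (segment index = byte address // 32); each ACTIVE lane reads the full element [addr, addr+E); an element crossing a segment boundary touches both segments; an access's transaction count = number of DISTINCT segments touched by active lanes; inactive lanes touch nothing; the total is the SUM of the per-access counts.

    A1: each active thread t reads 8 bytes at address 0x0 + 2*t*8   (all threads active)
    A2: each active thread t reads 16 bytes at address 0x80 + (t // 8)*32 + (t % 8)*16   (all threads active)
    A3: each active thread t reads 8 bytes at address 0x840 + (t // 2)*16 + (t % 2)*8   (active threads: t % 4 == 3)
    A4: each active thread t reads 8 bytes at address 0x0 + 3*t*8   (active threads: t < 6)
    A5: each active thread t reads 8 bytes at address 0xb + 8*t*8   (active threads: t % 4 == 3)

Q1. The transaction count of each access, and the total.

A1: 4 transactions
A2: 4 transactions
A3: 2 transactions
A4: 4 transactions
A5: 2 transactions

Answer: 4,4,2,4,2; total 16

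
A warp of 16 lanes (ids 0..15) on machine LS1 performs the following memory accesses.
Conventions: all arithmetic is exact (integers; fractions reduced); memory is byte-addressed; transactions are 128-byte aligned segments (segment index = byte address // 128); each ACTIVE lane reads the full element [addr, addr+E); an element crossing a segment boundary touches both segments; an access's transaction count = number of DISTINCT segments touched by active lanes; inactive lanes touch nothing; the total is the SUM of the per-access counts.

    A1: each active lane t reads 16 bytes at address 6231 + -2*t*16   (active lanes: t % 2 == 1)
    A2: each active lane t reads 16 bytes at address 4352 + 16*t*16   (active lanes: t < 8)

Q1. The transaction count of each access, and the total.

A1: 5 transactions
A2: 8 transactions

Answer: 5,8; total 13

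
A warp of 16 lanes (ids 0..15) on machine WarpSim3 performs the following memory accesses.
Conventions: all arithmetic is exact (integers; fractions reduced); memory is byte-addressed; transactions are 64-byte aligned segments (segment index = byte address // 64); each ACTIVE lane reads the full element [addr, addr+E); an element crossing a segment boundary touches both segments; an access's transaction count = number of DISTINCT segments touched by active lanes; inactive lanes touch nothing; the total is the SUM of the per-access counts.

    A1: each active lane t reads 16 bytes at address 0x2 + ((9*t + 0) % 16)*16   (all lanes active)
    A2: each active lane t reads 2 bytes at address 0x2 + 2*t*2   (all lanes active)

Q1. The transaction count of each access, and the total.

A1: 5 transactions
A2: 1 transaction

Answer: 5,1; total 6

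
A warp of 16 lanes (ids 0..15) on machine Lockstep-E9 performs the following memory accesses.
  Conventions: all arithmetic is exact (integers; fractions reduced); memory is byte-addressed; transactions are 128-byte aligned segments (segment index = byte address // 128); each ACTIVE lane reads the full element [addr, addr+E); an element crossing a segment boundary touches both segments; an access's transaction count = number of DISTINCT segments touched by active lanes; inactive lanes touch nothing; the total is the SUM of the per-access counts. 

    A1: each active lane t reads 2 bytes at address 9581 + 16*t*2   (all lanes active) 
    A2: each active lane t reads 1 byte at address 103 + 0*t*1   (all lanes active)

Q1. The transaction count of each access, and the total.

A1: 5 transactions
A2: 1 transaction

Answer: 5,1; total 6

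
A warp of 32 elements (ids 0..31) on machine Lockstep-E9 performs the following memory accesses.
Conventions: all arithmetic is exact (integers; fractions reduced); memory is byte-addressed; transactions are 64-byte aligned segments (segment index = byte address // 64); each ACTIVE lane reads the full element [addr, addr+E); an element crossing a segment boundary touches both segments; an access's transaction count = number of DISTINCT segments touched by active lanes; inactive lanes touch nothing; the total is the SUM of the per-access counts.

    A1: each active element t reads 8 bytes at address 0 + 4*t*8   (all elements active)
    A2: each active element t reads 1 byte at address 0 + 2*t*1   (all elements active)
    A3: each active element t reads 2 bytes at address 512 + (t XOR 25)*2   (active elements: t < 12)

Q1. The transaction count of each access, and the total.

A1: 16 transactions
A2: 1 transaction
A3: 1 transaction

Answer: 16,1,1; total 18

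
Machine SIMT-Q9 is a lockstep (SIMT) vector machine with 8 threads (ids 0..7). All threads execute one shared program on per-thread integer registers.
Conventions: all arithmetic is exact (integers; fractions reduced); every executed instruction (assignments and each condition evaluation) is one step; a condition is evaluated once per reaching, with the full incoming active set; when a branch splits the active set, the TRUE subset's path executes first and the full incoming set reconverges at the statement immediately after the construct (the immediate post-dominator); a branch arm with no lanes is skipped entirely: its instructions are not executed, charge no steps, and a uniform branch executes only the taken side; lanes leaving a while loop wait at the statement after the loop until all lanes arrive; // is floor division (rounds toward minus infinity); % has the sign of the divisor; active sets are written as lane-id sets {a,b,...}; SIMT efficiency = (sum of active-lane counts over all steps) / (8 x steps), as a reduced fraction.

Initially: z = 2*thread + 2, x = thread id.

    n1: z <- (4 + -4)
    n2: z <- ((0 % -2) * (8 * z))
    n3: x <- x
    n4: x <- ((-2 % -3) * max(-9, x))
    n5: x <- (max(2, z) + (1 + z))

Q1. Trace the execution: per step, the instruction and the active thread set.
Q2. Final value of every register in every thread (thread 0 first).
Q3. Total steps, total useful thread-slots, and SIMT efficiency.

step 0: z <- (4 + -4)                {0,1,2,3,4,5,6,7}
step 1: z <- ((0 % -2) * (8 * z))    {0,1,2,3,4,5,6,7}
step 2: x <- x                       {0,1,2,3,4,5,6,7}
step 3: x <- ((-2 % -3) * max(-9, x)) {0,1,2,3,4,5,6,7}
step 4: x <- (max(2, z) + (1 + z))   {0,1,2,3,4,5,6,7}

Answer: 5 steps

z: 0,0,0,0,0,0,0,0
x: 3,3,3,3,3,3,3,3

steps = 5; useful = 40; efficiency = 40/40 = 1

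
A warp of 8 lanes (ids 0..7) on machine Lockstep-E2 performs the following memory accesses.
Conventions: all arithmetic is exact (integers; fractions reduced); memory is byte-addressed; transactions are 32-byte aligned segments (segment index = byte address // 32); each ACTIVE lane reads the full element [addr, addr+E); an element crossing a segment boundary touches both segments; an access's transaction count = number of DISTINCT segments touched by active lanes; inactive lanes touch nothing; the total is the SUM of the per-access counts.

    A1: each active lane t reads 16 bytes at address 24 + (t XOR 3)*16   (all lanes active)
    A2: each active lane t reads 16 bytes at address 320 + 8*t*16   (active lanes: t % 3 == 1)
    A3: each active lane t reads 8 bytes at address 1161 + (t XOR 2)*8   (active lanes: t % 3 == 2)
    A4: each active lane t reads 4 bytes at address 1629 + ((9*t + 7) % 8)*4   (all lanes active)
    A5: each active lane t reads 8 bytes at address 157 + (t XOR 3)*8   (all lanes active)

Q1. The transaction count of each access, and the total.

A1: 5 transactions
A2: 3 transactions
A3: 2 transactions
A4: 2 transactions
A5: 3 transactions

Answer: 5,3,2,2,3; total 15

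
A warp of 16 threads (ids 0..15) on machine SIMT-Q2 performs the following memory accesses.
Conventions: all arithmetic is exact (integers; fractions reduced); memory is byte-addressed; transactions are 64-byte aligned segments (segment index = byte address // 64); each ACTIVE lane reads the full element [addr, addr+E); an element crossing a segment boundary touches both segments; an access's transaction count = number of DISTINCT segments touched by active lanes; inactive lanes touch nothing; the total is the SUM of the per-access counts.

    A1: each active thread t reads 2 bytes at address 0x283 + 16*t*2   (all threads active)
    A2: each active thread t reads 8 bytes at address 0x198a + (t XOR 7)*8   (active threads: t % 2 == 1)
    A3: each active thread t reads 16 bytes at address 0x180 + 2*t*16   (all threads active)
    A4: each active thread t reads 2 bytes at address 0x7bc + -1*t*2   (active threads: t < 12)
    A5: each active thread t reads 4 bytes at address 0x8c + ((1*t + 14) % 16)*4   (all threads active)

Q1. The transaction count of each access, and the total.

A1: 8 transactions
A2: 3 transactions
A3: 8 transactions
A4: 1 transaction
A5: 2 transactions

Answer: 8,3,8,1,2; total 22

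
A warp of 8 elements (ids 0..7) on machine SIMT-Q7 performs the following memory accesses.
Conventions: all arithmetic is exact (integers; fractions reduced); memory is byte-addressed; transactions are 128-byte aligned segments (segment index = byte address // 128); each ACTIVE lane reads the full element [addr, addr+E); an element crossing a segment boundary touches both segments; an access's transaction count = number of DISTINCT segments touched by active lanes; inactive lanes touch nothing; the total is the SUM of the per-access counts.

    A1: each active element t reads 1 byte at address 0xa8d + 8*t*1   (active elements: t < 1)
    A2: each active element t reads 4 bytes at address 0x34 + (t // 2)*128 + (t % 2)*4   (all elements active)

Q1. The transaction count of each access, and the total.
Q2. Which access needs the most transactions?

A1: 1 transaction
A2: 4 transactions

Answer: 1,4; total 5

Answer: A2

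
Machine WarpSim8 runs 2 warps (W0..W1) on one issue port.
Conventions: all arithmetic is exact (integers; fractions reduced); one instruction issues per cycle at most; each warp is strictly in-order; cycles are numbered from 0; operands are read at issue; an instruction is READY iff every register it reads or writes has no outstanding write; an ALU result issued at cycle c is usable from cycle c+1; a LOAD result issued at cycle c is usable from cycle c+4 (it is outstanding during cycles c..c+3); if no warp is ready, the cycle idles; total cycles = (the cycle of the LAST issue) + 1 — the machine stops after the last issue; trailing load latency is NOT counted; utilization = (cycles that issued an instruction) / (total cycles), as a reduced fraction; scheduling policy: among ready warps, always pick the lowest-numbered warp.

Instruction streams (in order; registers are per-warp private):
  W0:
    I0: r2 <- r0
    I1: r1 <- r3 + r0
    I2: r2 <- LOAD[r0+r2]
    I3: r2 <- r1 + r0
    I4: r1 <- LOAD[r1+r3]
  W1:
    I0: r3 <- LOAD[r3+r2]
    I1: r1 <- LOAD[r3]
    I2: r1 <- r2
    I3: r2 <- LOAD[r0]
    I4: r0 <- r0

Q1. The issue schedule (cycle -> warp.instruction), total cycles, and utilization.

cycle 0: W0.I0
cycle 1: W0.I1
cycle 2: W0.I2
cycle 3: W1.I0
cycle 4: idle
cycle 5: idle
cycle 6: W0.I3
cycle 7: W0.I4
cycle 8: W1.I1
cycle 9: idle
cycle 10: idle
cycle 11: idle
cycle 12: W1.I2
cycle 13: W1.I3
cycle 14: W1.I4

Answer: 15 cycles, utilization 2/3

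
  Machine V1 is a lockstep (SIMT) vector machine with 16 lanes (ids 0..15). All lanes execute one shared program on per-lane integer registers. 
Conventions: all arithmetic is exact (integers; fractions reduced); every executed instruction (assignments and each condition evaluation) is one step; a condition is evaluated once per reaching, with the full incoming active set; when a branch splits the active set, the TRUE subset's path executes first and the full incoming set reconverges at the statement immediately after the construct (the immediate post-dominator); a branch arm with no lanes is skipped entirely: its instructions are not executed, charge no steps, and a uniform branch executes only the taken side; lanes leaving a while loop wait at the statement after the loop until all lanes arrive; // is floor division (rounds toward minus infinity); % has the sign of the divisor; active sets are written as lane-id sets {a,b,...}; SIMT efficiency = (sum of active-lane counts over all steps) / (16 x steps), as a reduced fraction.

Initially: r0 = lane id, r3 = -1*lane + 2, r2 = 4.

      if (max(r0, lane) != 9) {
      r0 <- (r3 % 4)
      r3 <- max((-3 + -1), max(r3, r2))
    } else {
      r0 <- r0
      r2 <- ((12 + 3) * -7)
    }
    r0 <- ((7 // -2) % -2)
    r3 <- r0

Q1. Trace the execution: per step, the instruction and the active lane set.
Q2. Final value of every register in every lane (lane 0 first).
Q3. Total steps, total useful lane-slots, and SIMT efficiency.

step 0: eval (max(r0, lane) != 9)    {0,1,2,3,4,5,6,7,8,9,10,11,12,13,14,15}
step 1: r0 <- (r3 % 4)               {0,1,2,3,4,5,6,7,8,10,11,12,13,14,15}
step 2: r3 <- max((-3 + -1), max(r3, r2)) {0,1,2,3,4,5,6,7,8,10,11,12,13,14,15}
step 3: r0 <- r0                     {9}
step 4: r2 <- ((12 + 3) * -7)        {9}
step 5: r0 <- ((7 // -2) % -2)       {0,1,2,3,4,5,6,7,8,9,10,11,12,13,14,15}
step 6: r3 <- r0                     {0,1,2,3,4,5,6,7,8,9,10,11,12,13,14,15}

Answer: 7 steps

r0: 0,0,0,0,0,0,0,0,0,0,0,0,0,0,0,0
r3: 0,0,0,0,0,0,0,0,0,0,0,0,0,0,0,0
r2: 4,4,4,4,4,4,4,4,4,-105,4,4,4,4,4,4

steps = 7; useful = 80; efficiency = 80/112 = 5/7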